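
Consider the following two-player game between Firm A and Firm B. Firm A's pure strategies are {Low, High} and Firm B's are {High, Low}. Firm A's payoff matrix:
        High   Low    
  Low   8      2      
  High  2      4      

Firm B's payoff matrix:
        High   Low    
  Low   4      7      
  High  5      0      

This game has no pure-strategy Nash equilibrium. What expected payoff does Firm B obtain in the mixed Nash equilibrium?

35/8

In a mixed equilibrium Firm B is indifferent between High and Low; this condition fixes p.
  Firm B's payoff to High: p·4 + (1−p)·5 = -p + 5
  Firm B's payoff to Low: p·7 + (1−p)·0 = 7p
  -p + 5 = 7p  ⇒  -8p = -5  ⇒  p = 5/8.
At equilibrium Firm B is indifferent across columns, so Firm B's payoff equals the payoff from High: (5/8)·4 + (3/8)·5 = 35/8.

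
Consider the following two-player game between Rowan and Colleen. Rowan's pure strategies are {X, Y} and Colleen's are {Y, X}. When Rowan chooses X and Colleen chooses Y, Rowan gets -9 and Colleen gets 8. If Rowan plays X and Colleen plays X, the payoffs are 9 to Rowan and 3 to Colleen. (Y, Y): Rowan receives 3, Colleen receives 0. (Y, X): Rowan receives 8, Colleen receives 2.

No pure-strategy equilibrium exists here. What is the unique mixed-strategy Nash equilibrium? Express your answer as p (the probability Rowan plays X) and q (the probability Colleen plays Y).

For Colleen to be willing to mix, Colleen must be indifferent between Y and X, which pins down Rowan's mix.
  Colleen's payoff from Y: p·8 + (1−p)·0 = 8p
  Colleen's payoff from X: p·3 + (1−p)·2 = p + 2
  8p = p + 2  ⇒  7p = 2  ⇒  p = 2/7.
For Rowan to be willing to mix, Rowan must be indifferent between X and Y, which pins down Colleen's mix.
  Rowan's expected payoff from X: q·(-9) + (1−q)·9 = -18q + 9
  Rowan's expected payoff from Y: q·3 + (1−q)·8 = -5q + 8
  -18q + 9 = -5q + 8  ⇒  -13q = -1  ⇒  q = 1/13.

p = 2/7, q = 1/13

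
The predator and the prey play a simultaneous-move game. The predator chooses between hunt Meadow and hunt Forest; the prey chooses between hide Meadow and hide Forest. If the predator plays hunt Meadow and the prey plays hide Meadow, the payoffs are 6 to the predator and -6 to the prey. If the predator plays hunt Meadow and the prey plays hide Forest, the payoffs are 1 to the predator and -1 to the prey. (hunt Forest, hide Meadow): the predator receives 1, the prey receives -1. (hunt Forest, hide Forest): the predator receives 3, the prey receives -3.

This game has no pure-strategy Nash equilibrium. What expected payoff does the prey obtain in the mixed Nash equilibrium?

Set the prey's expected payoff from hide Meadow equal to that from hide Forest:
  the prey's expected payoff from hide Meadow: p·(-6) + (1−p)·(-1) = -5p - 1
  the prey's expected payoff from hide Forest: p·(-1) + (1−p)·(-3) = 2p - 3
  -5p - 1 = 2p - 3  ⇒  -7p = -2  ⇒  p = 2/7.
At equilibrium the prey is indifferent across columns, so the prey's payoff equals the payoff from hide Meadow: (2/7)·(-6) + (5/7)·(-1) = -17/7.

-17/7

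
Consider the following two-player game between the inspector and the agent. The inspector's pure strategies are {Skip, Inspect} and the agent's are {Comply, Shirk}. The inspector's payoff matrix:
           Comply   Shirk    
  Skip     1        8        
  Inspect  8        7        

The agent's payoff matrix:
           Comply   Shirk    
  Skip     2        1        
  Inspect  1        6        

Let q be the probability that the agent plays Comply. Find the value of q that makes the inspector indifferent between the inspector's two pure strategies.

The agent's mix must leave the inspector indifferent between Skip and Inspect.
  the inspector's payoff to Skip: q·1 + (1−q)·8 = -7q + 8
  the inspector's payoff to Inspect: q·8 + (1−q)·7 = q + 7
  -7q + 8 = q + 7  ⇒  -8q = -1  ⇒  q = 1/8.

q = 1/8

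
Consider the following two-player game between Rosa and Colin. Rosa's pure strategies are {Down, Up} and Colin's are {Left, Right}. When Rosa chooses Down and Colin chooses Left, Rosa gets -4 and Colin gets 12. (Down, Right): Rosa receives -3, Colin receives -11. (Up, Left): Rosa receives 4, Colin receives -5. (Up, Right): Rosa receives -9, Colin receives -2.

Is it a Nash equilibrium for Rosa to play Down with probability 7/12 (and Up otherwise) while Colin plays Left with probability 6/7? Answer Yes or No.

Given Rosa's mix p = 7/12, Colin's payoff from Left is 59/12 but from Right is -29/4. Colin strictly prefers Left, so Colin would not mix.
So the proposed profile is not a Nash equilibrium.

No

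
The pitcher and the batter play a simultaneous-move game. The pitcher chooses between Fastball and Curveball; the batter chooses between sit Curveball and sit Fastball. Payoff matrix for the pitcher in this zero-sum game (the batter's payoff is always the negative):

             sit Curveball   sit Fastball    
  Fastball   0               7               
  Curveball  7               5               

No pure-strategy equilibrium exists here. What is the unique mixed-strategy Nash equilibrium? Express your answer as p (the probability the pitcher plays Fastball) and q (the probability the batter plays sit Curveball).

p = 2/9, q = 2/9

The batter's indifference between sit Curveball and sit Fastball determines the pitcher's mixing probability p:
  the batter's payoff from sit Curveball: p·0 + (1−p)·(-7) = 7p - 7
  the batter's payoff from sit Fastball: p·(-7) + (1−p)·(-5) = -2p - 5
  7p - 7 = -2p - 5  ⇒  9p = 2  ⇒  p = 2/9.
Set the pitcher's expected payoff from Fastball equal to that from Curveball:
  the pitcher's expected payoff from Fastball: q·0 + (1−q)·7 = -7q + 7
  the pitcher's expected payoff from Curveball: q·7 + (1−q)·5 = 2q + 5
  -7q + 7 = 2q + 5  ⇒  -9q = -2  ⇒  q = 2/9.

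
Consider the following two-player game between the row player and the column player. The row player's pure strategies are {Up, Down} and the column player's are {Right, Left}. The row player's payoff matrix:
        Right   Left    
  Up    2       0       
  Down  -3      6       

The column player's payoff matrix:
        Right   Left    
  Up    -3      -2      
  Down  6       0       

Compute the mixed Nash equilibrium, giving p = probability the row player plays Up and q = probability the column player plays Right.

The row player's mix must leave the column player indifferent between Right and Left.
  the column player's expected payoff from Right: p·(-3) + (1−p)·6 = -9p + 6
  the column player's expected payoff from Left: p·(-2) + (1−p)·0 = -2p
  -9p + 6 = -2p  ⇒  -7p = -6  ⇒  p = 6/7.
Set the row player's expected payoff from Up equal to that from Down:
  the row player's payoff to Up: q·2 + (1−q)·0 = 2q
  the row player's payoff to Down: q·(-3) + (1−q)·6 = -9q + 6
  2q = -9q + 6  ⇒  11q = 6  ⇒  q = 6/11.

p = 6/7, q = 6/11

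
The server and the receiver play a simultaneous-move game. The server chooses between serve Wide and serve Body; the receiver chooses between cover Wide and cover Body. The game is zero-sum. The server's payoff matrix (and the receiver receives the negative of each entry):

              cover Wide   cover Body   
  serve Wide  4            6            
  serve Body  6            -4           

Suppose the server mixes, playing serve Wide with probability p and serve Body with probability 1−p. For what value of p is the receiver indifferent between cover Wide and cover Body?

In a mixed equilibrium the receiver is indifferent between cover Wide and cover Body; this condition fixes p.
  the receiver's payoff to cover Wide: p·(-4) + (1−p)·(-6) = 2p - 6
  the receiver's payoff to cover Body: p·(-6) + (1−p)·4 = -10p + 4
  2p - 6 = -10p + 4  ⇒  12p = 10  ⇒  p = 5/6.

p = 5/6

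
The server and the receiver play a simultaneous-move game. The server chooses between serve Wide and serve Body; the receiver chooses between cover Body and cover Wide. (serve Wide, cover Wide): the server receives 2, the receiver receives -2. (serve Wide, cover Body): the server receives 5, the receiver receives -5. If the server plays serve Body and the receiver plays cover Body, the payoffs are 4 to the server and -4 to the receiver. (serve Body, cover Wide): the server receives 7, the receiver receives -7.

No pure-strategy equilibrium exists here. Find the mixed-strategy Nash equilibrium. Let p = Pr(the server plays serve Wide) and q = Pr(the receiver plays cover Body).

p = 1/2, q = 5/6

For the receiver to be willing to mix, the receiver must be indifferent between cover Body and cover Wide, which pins down the server's mix.
  the receiver's payoff from cover Body: p·(-5) + (1−p)·(-4) = -p - 4
  the receiver's payoff from cover Wide: p·(-2) + (1−p)·(-7) = 5p - 7
  -p - 4 = 5p - 7  ⇒  -6p = -3  ⇒  p = 1/2.
For the server to be willing to mix, the server must be indifferent between serve Wide and serve Body, which pins down the receiver's mix.
  the server's payoff from serve Wide: q·5 + (1−q)·2 = 3q + 2
  the server's payoff from serve Body: q·4 + (1−q)·7 = -3q + 7
  3q + 2 = -3q + 7  ⇒  6q = 5  ⇒  q = 5/6.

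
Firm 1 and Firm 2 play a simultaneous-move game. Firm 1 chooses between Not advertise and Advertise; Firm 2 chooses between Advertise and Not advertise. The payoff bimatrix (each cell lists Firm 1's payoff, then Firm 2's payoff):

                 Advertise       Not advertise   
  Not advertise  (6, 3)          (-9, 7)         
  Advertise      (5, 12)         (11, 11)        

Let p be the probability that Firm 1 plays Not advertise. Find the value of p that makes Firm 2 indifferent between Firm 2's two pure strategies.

p = 1/5

For Firm 2 to be willing to mix, Firm 2 must be indifferent between Advertise and Not advertise, which pins down Firm 1's mix.
  Firm 2's expected payoff from Advertise: p·3 + (1−p)·12 = -9p + 12
  Firm 2's expected payoff from Not advertise: p·7 + (1−p)·11 = -4p + 11
  -9p + 12 = -4p + 11  ⇒  -5p = -1  ⇒  p = 1/5.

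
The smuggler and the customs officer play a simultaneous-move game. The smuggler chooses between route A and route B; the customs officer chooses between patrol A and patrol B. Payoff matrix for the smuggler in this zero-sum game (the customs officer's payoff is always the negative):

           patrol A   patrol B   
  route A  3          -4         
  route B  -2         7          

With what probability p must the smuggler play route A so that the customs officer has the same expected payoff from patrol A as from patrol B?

p = 9/16

Set the customs officer's expected payoff from patrol A equal to that from patrol B:
  the customs officer's payoff from patrol A: p·(-3) + (1−p)·2 = -5p + 2
  the customs officer's payoff from patrol B: p·4 + (1−p)·(-7) = 11p - 7
  -5p + 2 = 11p - 7  ⇒  -16p = -9  ⇒  p = 9/16.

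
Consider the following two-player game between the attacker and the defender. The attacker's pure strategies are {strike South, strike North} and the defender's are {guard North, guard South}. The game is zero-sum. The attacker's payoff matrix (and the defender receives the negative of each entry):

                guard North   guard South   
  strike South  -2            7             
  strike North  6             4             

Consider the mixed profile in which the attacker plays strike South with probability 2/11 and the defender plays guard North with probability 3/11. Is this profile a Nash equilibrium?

Check the defender's indifference given the attacker's mix p = 2/11:
  payoff from guard North = -50/11; payoff from guard South = -50/11 — equal.
Check the attacker's indifference given the defender's mix q = 3/11:
  payoff from strike South = 50/11; payoff from strike North = 50/11 — equal.
Both players are indifferent, so neither can profitably deviate.

Yes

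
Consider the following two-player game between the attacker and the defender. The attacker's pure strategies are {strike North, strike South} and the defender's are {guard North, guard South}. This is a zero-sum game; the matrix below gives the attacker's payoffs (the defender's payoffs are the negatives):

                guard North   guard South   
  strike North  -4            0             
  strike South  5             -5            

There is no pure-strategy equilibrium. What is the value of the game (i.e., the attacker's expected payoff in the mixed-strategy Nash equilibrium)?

v = -10/7

For the attacker to be willing to mix, the attacker must be indifferent between strike North and strike South, which pins down the defender's mix.
  the attacker's payoff to strike North: q·(-4) + (1−q)·0 = -4q
  the attacker's payoff to strike South: q·5 + (1−q)·(-5) = 10q - 5
  -4q = 10q - 5  ⇒  -14q = -5  ⇒  q = 5/14.
The value is the attacker's expected payoff against this mix (using strike North): (5/14)·(-4) + (9/14)·0 = -10/7.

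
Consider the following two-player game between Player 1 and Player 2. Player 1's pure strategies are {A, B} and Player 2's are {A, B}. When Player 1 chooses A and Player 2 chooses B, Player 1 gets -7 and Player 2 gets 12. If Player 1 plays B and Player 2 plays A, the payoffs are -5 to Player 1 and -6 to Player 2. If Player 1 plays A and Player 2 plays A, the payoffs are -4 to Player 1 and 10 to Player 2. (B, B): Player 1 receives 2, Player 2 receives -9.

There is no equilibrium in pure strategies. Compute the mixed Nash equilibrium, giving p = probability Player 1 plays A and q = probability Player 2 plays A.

For Player 2 to be willing to mix, Player 2 must be indifferent between A and B, which pins down Player 1's mix.
  Player 2's expected payoff from A: p·10 + (1−p)·(-6) = 16p - 6
  Player 2's expected payoff from B: p·12 + (1−p)·(-9) = 21p - 9
  16p - 6 = 21p - 9  ⇒  -5p = -3  ⇒  p = 3/5.
For Player 1 to be willing to mix, Player 1 must be indifferent between A and B, which pins down Player 2's mix.
  Player 1's expected payoff from A: q·(-4) + (1−q)·(-7) = 3q - 7
  Player 1's expected payoff from B: q·(-5) + (1−q)·2 = -7q + 2
  3q - 7 = -7q + 2  ⇒  10q = 9  ⇒  q = 9/10.

p = 3/5, q = 9/10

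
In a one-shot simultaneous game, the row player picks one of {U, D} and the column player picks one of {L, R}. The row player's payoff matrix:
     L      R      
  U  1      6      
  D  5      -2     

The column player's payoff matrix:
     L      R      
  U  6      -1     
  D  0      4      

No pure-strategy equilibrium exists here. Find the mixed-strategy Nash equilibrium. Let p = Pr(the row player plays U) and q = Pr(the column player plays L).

In a mixed equilibrium the column player is indifferent between L and R; this condition fixes p.
  the column player's payoff to L: p·6 + (1−p)·0 = 6p
  the column player's payoff to R: p·(-1) + (1−p)·4 = -5p + 4
  6p = -5p + 4  ⇒  11p = 4  ⇒  p = 4/11.
The row player's indifference between U and D determines the column player's mixing probability q:
  the row player's payoff to U: q·1 + (1−q)·6 = -5q + 6
  the row player's payoff to D: q·5 + (1−q)·(-2) = 7q - 2
  -5q + 6 = 7q - 2  ⇒  -12q = -8  ⇒  q = 2/3.

p = 4/11, q = 2/3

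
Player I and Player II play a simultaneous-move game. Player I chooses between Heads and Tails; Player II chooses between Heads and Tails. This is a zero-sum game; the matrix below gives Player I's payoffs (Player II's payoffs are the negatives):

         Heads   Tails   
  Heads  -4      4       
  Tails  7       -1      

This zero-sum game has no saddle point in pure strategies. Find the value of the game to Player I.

v = 3/2

Player II's mix must leave Player I indifferent between Heads and Tails.
  Player I's payoff to Heads: q·(-4) + (1−q)·4 = -8q + 4
  Player I's payoff to Tails: q·7 + (1−q)·(-1) = 8q - 1
  -8q + 4 = 8q - 1  ⇒  -16q = -5  ⇒  q = 5/16.
The value is Player I's expected payoff against this mix (using Heads): (5/16)·(-4) + (11/16)·4 = 3/2.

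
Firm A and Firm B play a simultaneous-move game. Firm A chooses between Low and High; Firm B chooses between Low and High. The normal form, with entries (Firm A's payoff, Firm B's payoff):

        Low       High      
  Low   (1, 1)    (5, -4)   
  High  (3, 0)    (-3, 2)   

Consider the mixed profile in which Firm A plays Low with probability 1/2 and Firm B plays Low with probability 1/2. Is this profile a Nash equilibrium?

No

Given Firm A's mix p = 1/2, Firm B's payoff from Low is 1/2 but from High is -1. Firm B strictly prefers Low, so Firm B would not mix.
So the proposed profile is not a Nash equilibrium.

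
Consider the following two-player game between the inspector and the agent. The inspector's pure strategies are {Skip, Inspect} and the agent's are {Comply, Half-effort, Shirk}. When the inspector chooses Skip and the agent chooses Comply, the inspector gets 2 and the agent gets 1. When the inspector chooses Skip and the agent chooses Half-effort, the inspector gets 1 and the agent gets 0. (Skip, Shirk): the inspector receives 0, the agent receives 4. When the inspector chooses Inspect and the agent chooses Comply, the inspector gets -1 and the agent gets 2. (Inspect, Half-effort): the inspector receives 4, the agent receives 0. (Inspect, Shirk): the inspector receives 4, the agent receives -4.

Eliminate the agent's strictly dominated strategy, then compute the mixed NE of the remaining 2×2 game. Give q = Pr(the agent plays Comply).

q = 4/7

The agent's strategy Half-effort is strictly dominated by Comply: 1 > 0 and 2 > 0. Eliminate Half-effort.
The inspector's indifference between Skip and Inspect determines the agent's mixing probability q:
  the inspector's payoff from Skip: q·2 + (1−q)·0 = 2q
  the inspector's payoff from Inspect: q·(-1) + (1−q)·4 = -5q + 4
  2q = -5q + 4  ⇒  7q = 4  ⇒  q = 4/7.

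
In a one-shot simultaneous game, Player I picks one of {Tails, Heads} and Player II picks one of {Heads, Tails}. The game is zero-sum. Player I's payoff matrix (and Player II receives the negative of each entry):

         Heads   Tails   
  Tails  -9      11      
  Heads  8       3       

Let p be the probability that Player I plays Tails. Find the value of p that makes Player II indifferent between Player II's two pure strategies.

p = 1/5

Player II's indifference between Heads and Tails determines Player I's mixing probability p:
  Player II's expected payoff from Heads: p·9 + (1−p)·(-8) = 17p - 8
  Player II's expected payoff from Tails: p·(-11) + (1−p)·(-3) = -8p - 3
  17p - 8 = -8p - 3  ⇒  25p = 5  ⇒  p = 1/5.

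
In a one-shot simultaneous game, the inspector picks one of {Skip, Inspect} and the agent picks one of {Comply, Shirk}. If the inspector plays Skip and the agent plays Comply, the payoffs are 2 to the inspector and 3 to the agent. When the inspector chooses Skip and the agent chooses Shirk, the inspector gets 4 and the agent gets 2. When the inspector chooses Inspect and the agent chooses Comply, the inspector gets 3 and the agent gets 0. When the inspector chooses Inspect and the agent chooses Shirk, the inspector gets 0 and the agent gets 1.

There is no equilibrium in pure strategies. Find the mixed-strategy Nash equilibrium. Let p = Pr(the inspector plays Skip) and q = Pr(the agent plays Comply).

In a mixed equilibrium the agent is indifferent between Comply and Shirk; this condition fixes p.
  the agent's payoff from Comply: p·3 + (1−p)·0 = 3p
  the agent's payoff from Shirk: p·2 + (1−p)·1 = p + 1
  3p = p + 1  ⇒  2p = 1  ⇒  p = 1/2.
For the inspector to be willing to mix, the inspector must be indifferent between Skip and Inspect, which pins down the agent's mix.
  the inspector's payoff to Skip: q·2 + (1−q)·4 = -2q + 4
  the inspector's payoff to Inspect: q·3 + (1−q)·0 = 3q
  -2q + 4 = 3q  ⇒  -5q = -4  ⇒  q = 4/5.

p = 1/2, q = 4/5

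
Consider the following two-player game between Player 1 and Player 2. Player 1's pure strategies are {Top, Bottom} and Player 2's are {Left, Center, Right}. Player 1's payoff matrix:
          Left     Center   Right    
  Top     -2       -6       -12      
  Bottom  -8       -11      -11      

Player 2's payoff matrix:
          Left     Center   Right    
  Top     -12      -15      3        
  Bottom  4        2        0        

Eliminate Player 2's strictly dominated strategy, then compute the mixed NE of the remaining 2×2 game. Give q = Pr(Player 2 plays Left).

Player 2's strategy Center is strictly dominated by Left: -12 > -15 and 4 > 2. Eliminate Center.
Player 2's mix must leave Player 1 indifferent between Top and Bottom.
  Player 1's payoff to Top: q·(-2) + (1−q)·(-12) = 10q - 12
  Player 1's payoff to Bottom: q·(-8) + (1−q)·(-11) = 3q - 11
  10q - 12 = 3q - 11  ⇒  7q = 1  ⇒  q = 1/7.

q = 1/7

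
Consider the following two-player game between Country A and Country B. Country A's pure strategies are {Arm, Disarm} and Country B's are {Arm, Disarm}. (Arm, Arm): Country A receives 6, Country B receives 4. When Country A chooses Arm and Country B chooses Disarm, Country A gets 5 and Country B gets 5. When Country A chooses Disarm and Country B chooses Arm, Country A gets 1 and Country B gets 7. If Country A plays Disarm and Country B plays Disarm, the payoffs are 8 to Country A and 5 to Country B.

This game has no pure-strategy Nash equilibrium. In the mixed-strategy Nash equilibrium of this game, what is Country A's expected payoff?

For Country A to be willing to mix, Country A must be indifferent between Arm and Disarm, which pins down Country B's mix.
  Country A's payoff from Arm: q·6 + (1−q)·5 = q + 5
  Country A's payoff from Disarm: q·1 + (1−q)·8 = -7q + 8
  q + 5 = -7q + 8  ⇒  8q = 3  ⇒  q = 3/8.
At equilibrium Country A is indifferent across rows, so Country A's payoff equals the payoff from Arm: (3/8)·6 + (5/8)·5 = 43/8.

43/8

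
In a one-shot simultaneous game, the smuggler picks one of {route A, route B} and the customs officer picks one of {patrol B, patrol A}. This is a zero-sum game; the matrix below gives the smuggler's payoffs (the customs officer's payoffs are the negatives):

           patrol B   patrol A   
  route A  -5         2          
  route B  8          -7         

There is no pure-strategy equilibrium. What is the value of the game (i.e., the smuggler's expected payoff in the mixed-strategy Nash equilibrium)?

The customs officer's mix must leave the smuggler indifferent between route A and route B.
  the smuggler's payoff from route A: q·(-5) + (1−q)·2 = -7q + 2
  the smuggler's payoff from route B: q·8 + (1−q)·(-7) = 15q - 7
  -7q + 2 = 15q - 7  ⇒  -22q = -9  ⇒  q = 9/22.
The value is the smuggler's expected payoff against this mix (using route A): (9/22)·(-5) + (13/22)·2 = -19/22.

v = -19/22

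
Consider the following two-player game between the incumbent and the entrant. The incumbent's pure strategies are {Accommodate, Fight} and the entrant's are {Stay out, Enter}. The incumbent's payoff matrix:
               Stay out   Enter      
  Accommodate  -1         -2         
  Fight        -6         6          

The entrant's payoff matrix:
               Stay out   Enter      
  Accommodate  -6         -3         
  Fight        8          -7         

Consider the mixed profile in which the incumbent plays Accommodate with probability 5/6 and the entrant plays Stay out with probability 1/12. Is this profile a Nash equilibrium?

No

Given the entrant's mix q = 1/12, the incumbent's payoff from Accommodate is -23/12 but from Fight is 5. The incumbent strictly prefers Fight, so the incumbent would not mix.
So the proposed profile is not a Nash equilibrium.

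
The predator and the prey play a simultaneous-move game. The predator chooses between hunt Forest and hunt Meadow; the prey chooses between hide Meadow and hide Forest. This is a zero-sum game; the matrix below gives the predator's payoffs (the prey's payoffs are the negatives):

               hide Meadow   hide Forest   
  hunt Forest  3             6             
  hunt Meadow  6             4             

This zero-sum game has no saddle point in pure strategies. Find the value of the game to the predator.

The prey's mix must leave the predator indifferent between hunt Forest and hunt Meadow.
  the predator's expected payoff from hunt Forest: q·3 + (1−q)·6 = -3q + 6
  the predator's expected payoff from hunt Meadow: q·6 + (1−q)·4 = 2q + 4
  -3q + 6 = 2q + 4  ⇒  -5q = -2  ⇒  q = 2/5.
The value is the predator's expected payoff against this mix (using hunt Forest): (2/5)·3 + (3/5)·6 = 24/5.

v = 24/5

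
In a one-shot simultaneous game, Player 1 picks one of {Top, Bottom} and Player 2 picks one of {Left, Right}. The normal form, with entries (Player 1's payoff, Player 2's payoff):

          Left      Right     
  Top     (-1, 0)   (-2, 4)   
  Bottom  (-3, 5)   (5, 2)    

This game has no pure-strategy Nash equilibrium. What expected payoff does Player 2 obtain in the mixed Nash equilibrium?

For Player 2 to be willing to mix, Player 2 must be indifferent between Left and Right, which pins down Player 1's mix.
  Player 2's payoff from Left: p·0 + (1−p)·5 = -5p + 5
  Player 2's payoff from Right: p·4 + (1−p)·2 = 2p + 2
  -5p + 5 = 2p + 2  ⇒  -7p = -3  ⇒  p = 3/7.
At equilibrium Player 2 is indifferent across columns, so Player 2's payoff equals the payoff from Left: (3/7)·0 + (4/7)·5 = 20/7.

20/7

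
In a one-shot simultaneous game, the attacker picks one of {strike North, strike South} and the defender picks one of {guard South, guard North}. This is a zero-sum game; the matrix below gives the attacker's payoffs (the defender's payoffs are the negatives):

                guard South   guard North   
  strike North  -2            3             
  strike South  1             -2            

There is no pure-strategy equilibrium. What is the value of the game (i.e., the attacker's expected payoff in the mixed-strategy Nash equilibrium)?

The defender's mix must leave the attacker indifferent between strike North and strike South.
  the attacker's payoff from strike North: q·(-2) + (1−q)·3 = -5q + 3
  the attacker's payoff from strike South: q·1 + (1−q)·(-2) = 3q - 2
  -5q + 3 = 3q - 2  ⇒  -8q = -5  ⇒  q = 5/8.
The value is the attacker's expected payoff against this mix (using strike North): (5/8)·(-2) + (3/8)·3 = -1/8.

v = -1/8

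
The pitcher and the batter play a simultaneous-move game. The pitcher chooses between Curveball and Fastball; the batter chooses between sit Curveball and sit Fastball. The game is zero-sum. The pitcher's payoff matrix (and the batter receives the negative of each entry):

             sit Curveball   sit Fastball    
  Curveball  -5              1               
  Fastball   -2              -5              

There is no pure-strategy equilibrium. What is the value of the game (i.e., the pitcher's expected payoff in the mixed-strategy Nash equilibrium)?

For the pitcher to be willing to mix, the pitcher must be indifferent between Curveball and Fastball, which pins down the batter's mix.
  the pitcher's expected payoff from Curveball: q·(-5) + (1−q)·1 = -6q + 1
  the pitcher's expected payoff from Fastball: q·(-2) + (1−q)·(-5) = 3q - 5
  -6q + 1 = 3q - 5  ⇒  -9q = -6  ⇒  q = 2/3.
The value is the pitcher's expected payoff against this mix (using Curveball): (2/3)·(-5) + (1/3)·1 = -3.

v = -3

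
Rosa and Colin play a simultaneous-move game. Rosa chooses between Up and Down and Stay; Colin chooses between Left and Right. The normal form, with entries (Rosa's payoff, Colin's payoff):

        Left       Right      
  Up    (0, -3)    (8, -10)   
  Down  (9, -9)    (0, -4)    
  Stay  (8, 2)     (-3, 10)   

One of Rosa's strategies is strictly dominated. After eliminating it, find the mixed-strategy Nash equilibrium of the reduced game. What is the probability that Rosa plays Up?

p = 5/12

Rosa's strategy Stay is strictly dominated by Down: 9 > 8 and 0 > -3. Eliminate Stay.
Set Colin's expected payoff from Left equal to that from Right:
  Colin's payoff to Left: p·(-3) + (1−p)·(-9) = 6p - 9
  Colin's payoff to Right: p·(-10) + (1−p)·(-4) = -6p - 4
  6p - 9 = -6p - 4  ⇒  12p = 5  ⇒  p = 5/12.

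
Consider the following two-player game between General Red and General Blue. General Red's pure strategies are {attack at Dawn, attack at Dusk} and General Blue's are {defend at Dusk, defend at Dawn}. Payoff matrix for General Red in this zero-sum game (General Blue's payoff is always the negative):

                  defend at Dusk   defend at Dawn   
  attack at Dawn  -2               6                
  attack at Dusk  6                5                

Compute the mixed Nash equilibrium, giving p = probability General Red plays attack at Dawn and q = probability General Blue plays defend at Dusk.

For General Blue to be willing to mix, General Blue must be indifferent between defend at Dusk and defend at Dawn, which pins down General Red's mix.
  General Blue's payoff to defend at Dusk: p·2 + (1−p)·(-6) = 8p - 6
  General Blue's payoff to defend at Dawn: p·(-6) + (1−p)·(-5) = -p - 5
  8p - 6 = -p - 5  ⇒  9p = 1  ⇒  p = 1/9.
Set General Red's expected payoff from attack at Dawn equal to that from attack at Dusk:
  General Red's payoff from attack at Dawn: q·(-2) + (1−q)·6 = -8q + 6
  General Red's payoff from attack at Dusk: q·6 + (1−q)·5 = q + 5
  -8q + 6 = q + 5  ⇒  -9q = -1  ⇒  q = 1/9.

p = 1/9, q = 1/9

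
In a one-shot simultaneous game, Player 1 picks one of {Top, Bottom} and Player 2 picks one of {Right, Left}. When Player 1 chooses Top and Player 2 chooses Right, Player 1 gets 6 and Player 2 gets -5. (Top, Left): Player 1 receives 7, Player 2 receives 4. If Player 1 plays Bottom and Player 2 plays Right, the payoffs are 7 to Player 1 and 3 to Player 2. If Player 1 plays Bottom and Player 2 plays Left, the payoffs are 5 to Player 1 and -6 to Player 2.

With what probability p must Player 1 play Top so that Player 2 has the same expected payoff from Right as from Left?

Set Player 2's expected payoff from Right equal to that from Left:
  Player 2's expected payoff from Right: p·(-5) + (1−p)·3 = -8p + 3
  Player 2's expected payoff from Left: p·4 + (1−p)·(-6) = 10p - 6
  -8p + 3 = 10p - 6  ⇒  -18p = -9  ⇒  p = 1/2.

p = 1/2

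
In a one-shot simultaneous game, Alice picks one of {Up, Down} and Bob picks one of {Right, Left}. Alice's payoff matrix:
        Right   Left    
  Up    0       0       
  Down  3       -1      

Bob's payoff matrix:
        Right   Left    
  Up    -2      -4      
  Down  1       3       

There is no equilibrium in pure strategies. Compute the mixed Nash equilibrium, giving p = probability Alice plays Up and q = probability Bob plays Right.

For Bob to be willing to mix, Bob must be indifferent between Right and Left, which pins down Alice's mix.
  Bob's expected payoff from Right: p·(-2) + (1−p)·1 = -3p + 1
  Bob's expected payoff from Left: p·(-4) + (1−p)·3 = -7p + 3
  -3p + 1 = -7p + 3  ⇒  4p = 2  ⇒  p = 1/2.
Set Alice's expected payoff from Up equal to that from Down:
  Alice's payoff to Up: q·0 + (1−q)·0 = 0
  Alice's payoff to Down: q·3 + (1−q)·(-1) = 4q - 1
  0 = 4q - 1  ⇒  -4q = -1  ⇒  q = 1/4.

p = 1/2, q = 1/4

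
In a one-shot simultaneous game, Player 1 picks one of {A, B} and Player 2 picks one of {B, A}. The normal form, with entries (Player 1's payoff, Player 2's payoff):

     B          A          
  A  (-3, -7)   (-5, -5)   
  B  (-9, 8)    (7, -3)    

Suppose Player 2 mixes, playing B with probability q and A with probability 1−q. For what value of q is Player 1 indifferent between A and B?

q = 2/3

In a mixed equilibrium Player 1 is indifferent between A and B; this condition fixes q.
  Player 1's payoff from A: q·(-3) + (1−q)·(-5) = 2q - 5
  Player 1's payoff from B: q·(-9) + (1−q)·7 = -16q + 7
  2q - 5 = -16q + 7  ⇒  18q = 12  ⇒  q = 2/3.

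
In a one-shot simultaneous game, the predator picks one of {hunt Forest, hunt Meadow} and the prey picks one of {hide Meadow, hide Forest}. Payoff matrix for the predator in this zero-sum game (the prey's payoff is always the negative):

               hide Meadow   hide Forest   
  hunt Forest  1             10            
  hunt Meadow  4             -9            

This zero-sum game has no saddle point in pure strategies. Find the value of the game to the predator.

v = 49/22

Set the predator's expected payoff from hunt Forest equal to that from hunt Meadow:
  the predator's payoff from hunt Forest: q·1 + (1−q)·10 = -9q + 10
  the predator's payoff from hunt Meadow: q·4 + (1−q)·(-9) = 13q - 9
  -9q + 10 = 13q - 9  ⇒  -22q = -19  ⇒  q = 19/22.
The value is the predator's expected payoff against this mix (using hunt Forest): (19/22)·1 + (3/22)·10 = 49/22.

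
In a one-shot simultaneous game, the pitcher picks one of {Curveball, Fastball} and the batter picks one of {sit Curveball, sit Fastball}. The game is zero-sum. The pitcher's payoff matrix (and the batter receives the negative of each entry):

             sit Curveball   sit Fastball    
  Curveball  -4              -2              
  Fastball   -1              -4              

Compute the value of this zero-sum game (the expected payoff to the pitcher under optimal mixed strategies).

v = -14/5

The pitcher's indifference between Curveball and Fastball determines the batter's mixing probability q:
  the pitcher's payoff from Curveball: q·(-4) + (1−q)·(-2) = -2q - 2
  the pitcher's payoff from Fastball: q·(-1) + (1−q)·(-4) = 3q - 4
  -2q - 2 = 3q - 4  ⇒  -5q = -2  ⇒  q = 2/5.
The value is the pitcher's expected payoff against this mix (using Curveball): (2/5)·(-4) + (3/5)·(-2) = -14/5.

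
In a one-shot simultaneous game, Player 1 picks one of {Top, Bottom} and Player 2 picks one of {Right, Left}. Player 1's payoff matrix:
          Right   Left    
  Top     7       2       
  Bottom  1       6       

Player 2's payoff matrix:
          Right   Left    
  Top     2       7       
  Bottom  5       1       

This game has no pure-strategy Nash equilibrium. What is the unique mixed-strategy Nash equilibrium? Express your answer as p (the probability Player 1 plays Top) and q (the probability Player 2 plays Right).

In a mixed equilibrium Player 2 is indifferent between Right and Left; this condition fixes p.
  Player 2's payoff to Right: p·2 + (1−p)·5 = -3p + 5
  Player 2's payoff to Left: p·7 + (1−p)·1 = 6p + 1
  -3p + 5 = 6p + 1  ⇒  -9p = -4  ⇒  p = 4/9.
Set Player 1's expected payoff from Top equal to that from Bottom:
  Player 1's payoff to Top: q·7 + (1−q)·2 = 5q + 2
  Player 1's payoff to Bottom: q·1 + (1−q)·6 = -5q + 6
  5q + 2 = -5q + 6  ⇒  10q = 4  ⇒  q = 2/5.

p = 4/9, q = 2/5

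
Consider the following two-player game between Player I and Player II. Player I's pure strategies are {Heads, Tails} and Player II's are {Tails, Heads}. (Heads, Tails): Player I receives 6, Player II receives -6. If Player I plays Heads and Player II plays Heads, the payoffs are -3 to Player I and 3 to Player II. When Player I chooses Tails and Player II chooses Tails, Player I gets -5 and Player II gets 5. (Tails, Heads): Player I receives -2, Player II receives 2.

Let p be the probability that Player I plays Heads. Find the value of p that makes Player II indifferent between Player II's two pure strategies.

For Player II to be willing to mix, Player II must be indifferent between Tails and Heads, which pins down Player I's mix.
  Player II's payoff from Tails: p·(-6) + (1−p)·5 = -11p + 5
  Player II's payoff from Heads: p·3 + (1−p)·2 = p + 2
  -11p + 5 = p + 2  ⇒  -12p = -3  ⇒  p = 1/4.

p = 1/4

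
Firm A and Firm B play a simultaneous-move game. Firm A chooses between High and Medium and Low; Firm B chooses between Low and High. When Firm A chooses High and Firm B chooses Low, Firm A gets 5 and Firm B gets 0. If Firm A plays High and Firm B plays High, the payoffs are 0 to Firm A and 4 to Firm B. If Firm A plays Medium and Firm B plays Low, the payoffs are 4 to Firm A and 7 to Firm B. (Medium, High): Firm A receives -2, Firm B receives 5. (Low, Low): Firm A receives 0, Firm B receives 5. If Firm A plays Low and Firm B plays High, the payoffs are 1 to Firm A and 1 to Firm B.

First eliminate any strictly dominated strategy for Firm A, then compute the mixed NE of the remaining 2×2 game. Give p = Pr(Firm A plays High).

p = 1/2

Firm A's strategy Medium is strictly dominated by High: 5 > 4 and 0 > -2. Eliminate Medium.
Firm B's indifference between Low and High determines Firm A's mixing probability p:
  Firm B's expected payoff from Low: p·0 + (1−p)·5 = -5p + 5
  Firm B's expected payoff from High: p·4 + (1−p)·1 = 3p + 1
  -5p + 5 = 3p + 1  ⇒  -8p = -4  ⇒  p = 1/2.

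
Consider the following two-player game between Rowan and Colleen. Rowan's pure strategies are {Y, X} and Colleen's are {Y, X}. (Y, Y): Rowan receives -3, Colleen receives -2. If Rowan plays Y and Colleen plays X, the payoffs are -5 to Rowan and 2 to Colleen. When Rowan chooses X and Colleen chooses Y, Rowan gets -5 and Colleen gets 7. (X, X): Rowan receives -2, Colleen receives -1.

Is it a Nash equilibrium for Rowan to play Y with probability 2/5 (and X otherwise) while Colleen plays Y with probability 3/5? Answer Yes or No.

Given Rowan's mix p = 2/5, Colleen's payoff from Y is 17/5 but from X is 1/5. Colleen strictly prefers Y, so Colleen would not mix.
So the proposed profile is not a Nash equilibrium.

No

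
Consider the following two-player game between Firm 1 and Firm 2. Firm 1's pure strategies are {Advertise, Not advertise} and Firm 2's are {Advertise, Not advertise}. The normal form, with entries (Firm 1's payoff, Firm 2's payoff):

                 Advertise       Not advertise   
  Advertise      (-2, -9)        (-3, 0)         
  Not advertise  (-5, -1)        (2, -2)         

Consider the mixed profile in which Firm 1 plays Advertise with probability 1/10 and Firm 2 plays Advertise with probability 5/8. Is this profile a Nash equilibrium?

Yes

Check Firm 2's indifference given Firm 1's mix p = 1/10:
  payoff from Advertise = -9/5; payoff from Not advertise = -9/5 — equal.
Check Firm 1's indifference given Firm 2's mix q = 5/8:
  payoff from Advertise = -19/8; payoff from Not advertise = -19/8 — equal.
Both players are indifferent, so neither can profitably deviate.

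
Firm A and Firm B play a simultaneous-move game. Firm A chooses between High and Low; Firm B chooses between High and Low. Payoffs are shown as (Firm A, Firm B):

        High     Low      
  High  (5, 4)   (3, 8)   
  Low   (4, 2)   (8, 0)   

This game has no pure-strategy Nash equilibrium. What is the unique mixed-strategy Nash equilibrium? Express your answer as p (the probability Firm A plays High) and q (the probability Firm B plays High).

p = 1/3, q = 5/6

For Firm B to be willing to mix, Firm B must be indifferent between High and Low, which pins down Firm A's mix.
  Firm B's payoff from High: p·4 + (1−p)·2 = 2p + 2
  Firm B's payoff from Low: p·8 + (1−p)·0 = 8p
  2p + 2 = 8p  ⇒  -6p = -2  ⇒  p = 1/3.
In a mixed equilibrium Firm A is indifferent between High and Low; this condition fixes q.
  Firm A's payoff to High: q·5 + (1−q)·3 = 2q + 3
  Firm A's payoff to Low: q·4 + (1−q)·8 = -4q + 8
  2q + 3 = -4q + 8  ⇒  6q = 5  ⇒  q = 5/6.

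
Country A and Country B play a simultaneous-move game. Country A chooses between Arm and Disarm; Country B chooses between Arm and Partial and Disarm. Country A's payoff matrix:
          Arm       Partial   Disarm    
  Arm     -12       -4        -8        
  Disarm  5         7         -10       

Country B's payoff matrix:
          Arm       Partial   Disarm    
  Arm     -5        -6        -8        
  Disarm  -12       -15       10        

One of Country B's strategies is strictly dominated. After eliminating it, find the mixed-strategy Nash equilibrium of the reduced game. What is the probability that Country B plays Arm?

Country B's strategy Partial is strictly dominated by Arm: -5 > -6 and -12 > -15. Eliminate Partial.
Country A's indifference between Arm and Disarm determines Country B's mixing probability q:
  Country A's payoff from Arm: q·(-12) + (1−q)·(-8) = -4q - 8
  Country A's payoff from Disarm: q·5 + (1−q)·(-10) = 15q - 10
  -4q - 8 = 15q - 10  ⇒  -19q = -2  ⇒  q = 2/19.

q = 2/19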